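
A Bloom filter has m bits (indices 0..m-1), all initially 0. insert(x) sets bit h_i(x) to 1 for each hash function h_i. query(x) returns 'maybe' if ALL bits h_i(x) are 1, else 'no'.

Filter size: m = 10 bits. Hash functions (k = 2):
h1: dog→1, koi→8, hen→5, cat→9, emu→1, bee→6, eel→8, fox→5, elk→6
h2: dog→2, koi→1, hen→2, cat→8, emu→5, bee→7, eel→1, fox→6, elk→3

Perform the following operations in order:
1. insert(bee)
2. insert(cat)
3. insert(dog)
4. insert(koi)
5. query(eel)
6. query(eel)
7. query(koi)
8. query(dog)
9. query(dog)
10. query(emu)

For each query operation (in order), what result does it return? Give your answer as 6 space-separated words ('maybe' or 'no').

Answer: maybe maybe maybe maybe maybe no

Derivation:
Start: bits=0000000000
Op 1: insert bee -> sets bits 6 7 -> bits=0000001100
Op 2: insert cat -> sets bits 8 9 -> bits=0000001111
Op 3: insert dog -> sets bits 1 2 -> bits=0110001111
Op 4: insert koi -> sets bits 1 8 -> bits=0110001111
Op 5: query eel -> checks bit1=1, bit8=1 (all 1) -> maybe
Op 6: query eel -> checks bit1=1, bit8=1 (all 1) -> maybe
Op 7: query koi -> checks bit1=1, bit8=1 (all 1) -> maybe
Op 8: query dog -> checks bit1=1, bit2=1 (all 1) -> maybe
Op 9: query dog -> checks bit1=1, bit2=1 (all 1) -> maybe
Op 10: query emu -> checks bit1=1, bit5=0 (has a 0) -> no
Query results in order: maybe maybe maybe maybe maybe no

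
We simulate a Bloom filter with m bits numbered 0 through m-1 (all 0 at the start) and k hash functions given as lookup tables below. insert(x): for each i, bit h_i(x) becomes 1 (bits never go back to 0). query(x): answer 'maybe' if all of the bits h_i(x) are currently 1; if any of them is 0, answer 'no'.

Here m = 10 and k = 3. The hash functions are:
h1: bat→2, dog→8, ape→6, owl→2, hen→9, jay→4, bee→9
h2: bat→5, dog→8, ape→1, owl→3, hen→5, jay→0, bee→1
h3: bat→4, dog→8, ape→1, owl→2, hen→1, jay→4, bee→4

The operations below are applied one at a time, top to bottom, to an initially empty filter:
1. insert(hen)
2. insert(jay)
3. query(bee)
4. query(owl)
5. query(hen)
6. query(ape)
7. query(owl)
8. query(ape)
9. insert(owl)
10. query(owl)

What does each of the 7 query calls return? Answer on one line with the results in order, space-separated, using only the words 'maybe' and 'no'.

Start: bits=0000000000
Op 1: insert hen -> sets bits 1 5 9 -> bits=0100010001
Op 2: insert jay -> sets bits 0 4 -> bits=1100110001
Op 3: query bee -> checks bit1=1, bit4=1, bit9=1 (all 1) -> maybe
Op 4: query owl -> checks bit2=0, bit3=0 (has a 0) -> no
Op 5: query hen -> checks bit1=1, bit5=1, bit9=1 (all 1) -> maybe
Op 6: query ape -> checks bit1=1, bit6=0 (has a 0) -> no
Op 7: query owl -> checks bit2=0, bit3=0 (has a 0) -> no
Op 8: query ape -> checks bit1=1, bit6=0 (has a 0) -> no
Op 9: insert owl -> sets bits 2 3 -> bits=1111110001
Op 10: query owl -> checks bit2=1, bit3=1 (all 1) -> maybe
Query results in order: maybe no maybe no no no maybe

Answer: maybe no maybe no no no maybe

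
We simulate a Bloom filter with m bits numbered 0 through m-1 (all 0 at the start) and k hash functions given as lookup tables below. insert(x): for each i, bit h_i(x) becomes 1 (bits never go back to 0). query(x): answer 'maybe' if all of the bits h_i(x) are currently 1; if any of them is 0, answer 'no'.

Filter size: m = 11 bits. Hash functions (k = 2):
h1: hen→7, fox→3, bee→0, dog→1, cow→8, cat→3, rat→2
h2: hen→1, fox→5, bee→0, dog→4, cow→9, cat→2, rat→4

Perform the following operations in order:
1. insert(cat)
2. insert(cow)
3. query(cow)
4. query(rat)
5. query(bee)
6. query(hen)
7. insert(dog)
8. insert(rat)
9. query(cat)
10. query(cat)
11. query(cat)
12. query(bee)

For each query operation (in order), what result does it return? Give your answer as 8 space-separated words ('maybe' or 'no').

Start: bits=00000000000
Op 1: insert cat -> sets bits 2 3 -> bits=00110000000
Op 2: insert cow -> sets bits 8 9 -> bits=00110000110
Op 3: query cow -> checks bit8=1, bit9=1 (all 1) -> maybe
Op 4: query rat -> checks bit2=1, bit4=0 (has a 0) -> no
Op 5: query bee -> checks bit0=0 (has a 0) -> no
Op 6: query hen -> checks bit1=0, bit7=0 (has a 0) -> no
Op 7: insert dog -> sets bits 1 4 -> bits=01111000110
Op 8: insert rat -> sets bits 2 4 -> bits=01111000110
Op 9: query cat -> checks bit2=1, bit3=1 (all 1) -> maybe
Op 10: query cat -> checks bit2=1, bit3=1 (all 1) -> maybe
Op 11: query cat -> checks bit2=1, bit3=1 (all 1) -> maybe
Op 12: query bee -> checks bit0=0 (has a 0) -> no
Query results in order: maybe no no no maybe maybe maybe no

Answer: maybe no no no maybe maybe maybe no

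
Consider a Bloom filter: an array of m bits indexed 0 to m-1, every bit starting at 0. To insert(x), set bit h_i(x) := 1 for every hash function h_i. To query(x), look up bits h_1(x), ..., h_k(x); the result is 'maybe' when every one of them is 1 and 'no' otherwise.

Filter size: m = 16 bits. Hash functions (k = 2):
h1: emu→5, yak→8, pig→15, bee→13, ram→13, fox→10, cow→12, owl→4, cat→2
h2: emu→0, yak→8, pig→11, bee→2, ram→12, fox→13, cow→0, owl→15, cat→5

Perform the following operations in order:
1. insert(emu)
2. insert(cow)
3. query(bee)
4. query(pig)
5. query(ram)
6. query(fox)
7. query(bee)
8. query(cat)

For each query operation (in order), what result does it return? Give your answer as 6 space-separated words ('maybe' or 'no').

Start: bits=0000000000000000
Op 1: insert emu -> sets bits 0 5 -> bits=1000010000000000
Op 2: insert cow -> sets bits 0 12 -> bits=1000010000001000
Op 3: query bee -> checks bit2=0, bit13=0 (has a 0) -> no
Op 4: query pig -> checks bit11=0, bit15=0 (has a 0) -> no
Op 5: query ram -> checks bit12=1, bit13=0 (has a 0) -> no
Op 6: query fox -> checks bit10=0, bit13=0 (has a 0) -> no
Op 7: query bee -> checks bit2=0, bit13=0 (has a 0) -> no
Op 8: query cat -> checks bit2=0, bit5=1 (has a 0) -> no
Query results in order: no no no no no no

Answer: no no no no no no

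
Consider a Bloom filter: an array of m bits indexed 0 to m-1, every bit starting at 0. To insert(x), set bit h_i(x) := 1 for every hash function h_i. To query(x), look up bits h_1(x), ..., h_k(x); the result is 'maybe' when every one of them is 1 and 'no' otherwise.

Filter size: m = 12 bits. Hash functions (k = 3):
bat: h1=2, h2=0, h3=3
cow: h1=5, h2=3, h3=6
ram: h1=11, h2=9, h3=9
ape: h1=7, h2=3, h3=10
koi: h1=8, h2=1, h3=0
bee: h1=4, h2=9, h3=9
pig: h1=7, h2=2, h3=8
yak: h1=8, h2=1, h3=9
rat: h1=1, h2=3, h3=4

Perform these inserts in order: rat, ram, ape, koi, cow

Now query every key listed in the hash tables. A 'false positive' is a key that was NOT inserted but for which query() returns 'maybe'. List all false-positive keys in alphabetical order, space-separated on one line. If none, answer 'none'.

Answer: bee yak

Derivation:
Start: bits=000000000000
After insert 'rat': sets bits 1 3 4 -> bits=010110000000
After insert 'ram': sets bits 9 11 -> bits=010110000101
After insert 'ape': sets bits 3 7 10 -> bits=010110010111
After insert 'koi': sets bits 0 1 8 -> bits=110110011111
After insert 'cow': sets bits 3 5 6 -> bits=110111111111
Not inserted: bat bee pig yak — query each against bits=110111111111:
query bat: checks bit0=1, bit2=0, bit3=1 (has a 0) -> no => not a false positive
query bee: checks bit4=1, bit9=1 (all 1) -> maybe => FALSE POSITIVE
query pig: checks bit2=0, bit7=1, bit8=1 (has a 0) -> no => not a false positive
query yak: checks bit1=1, bit8=1, bit9=1 (all 1) -> maybe => FALSE POSITIVE
False positives (alphabetical): bee yak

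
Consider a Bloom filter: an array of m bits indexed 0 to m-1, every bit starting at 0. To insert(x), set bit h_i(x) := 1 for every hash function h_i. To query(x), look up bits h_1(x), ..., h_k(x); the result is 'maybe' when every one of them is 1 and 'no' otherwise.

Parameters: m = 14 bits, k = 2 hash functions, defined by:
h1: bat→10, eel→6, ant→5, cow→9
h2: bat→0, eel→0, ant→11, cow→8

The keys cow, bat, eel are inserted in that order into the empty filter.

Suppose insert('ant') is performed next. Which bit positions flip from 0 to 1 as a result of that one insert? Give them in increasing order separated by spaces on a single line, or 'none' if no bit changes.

Answer: 5 11

Derivation:
Start: bits=00000000000000
After insert 'cow': sets bits 8 9 -> bits=00000000110000
After insert 'bat': sets bits 0 10 -> bits=10000000111000
After insert 'eel': sets bits 0 6 -> bits=10000010111000
insert 'ant' would touch bits 5 11; currently bit5=0, bit11=0
Bits that are 0 among those (would change 0->1): 5 11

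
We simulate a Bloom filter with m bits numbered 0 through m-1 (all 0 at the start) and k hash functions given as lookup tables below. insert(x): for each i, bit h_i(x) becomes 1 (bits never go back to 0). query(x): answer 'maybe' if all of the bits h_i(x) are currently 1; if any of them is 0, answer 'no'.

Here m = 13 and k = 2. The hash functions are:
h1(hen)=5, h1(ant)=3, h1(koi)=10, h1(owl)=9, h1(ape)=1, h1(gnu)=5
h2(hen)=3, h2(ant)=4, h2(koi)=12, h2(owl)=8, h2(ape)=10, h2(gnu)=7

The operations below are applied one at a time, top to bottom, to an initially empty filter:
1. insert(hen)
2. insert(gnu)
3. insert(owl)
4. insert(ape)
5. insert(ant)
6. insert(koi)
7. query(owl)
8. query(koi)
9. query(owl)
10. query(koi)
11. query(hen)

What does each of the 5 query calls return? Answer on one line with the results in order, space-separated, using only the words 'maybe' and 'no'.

Start: bits=0000000000000
Op 1: insert hen -> sets bits 3 5 -> bits=0001010000000
Op 2: insert gnu -> sets bits 5 7 -> bits=0001010100000
Op 3: insert owl -> sets bits 8 9 -> bits=0001010111000
Op 4: insert ape -> sets bits 1 10 -> bits=0101010111100
Op 5: insert ant -> sets bits 3 4 -> bits=0101110111100
Op 6: insert koi -> sets bits 10 12 -> bits=0101110111101
Op 7: query owl -> checks bit8=1, bit9=1 (all 1) -> maybe
Op 8: query koi -> checks bit10=1, bit12=1 (all 1) -> maybe
Op 9: query owl -> checks bit8=1, bit9=1 (all 1) -> maybe
Op 10: query koi -> checks bit10=1, bit12=1 (all 1) -> maybe
Op 11: query hen -> checks bit3=1, bit5=1 (all 1) -> maybe
Query results in order: maybe maybe maybe maybe maybe

Answer: maybe maybe maybe maybe maybe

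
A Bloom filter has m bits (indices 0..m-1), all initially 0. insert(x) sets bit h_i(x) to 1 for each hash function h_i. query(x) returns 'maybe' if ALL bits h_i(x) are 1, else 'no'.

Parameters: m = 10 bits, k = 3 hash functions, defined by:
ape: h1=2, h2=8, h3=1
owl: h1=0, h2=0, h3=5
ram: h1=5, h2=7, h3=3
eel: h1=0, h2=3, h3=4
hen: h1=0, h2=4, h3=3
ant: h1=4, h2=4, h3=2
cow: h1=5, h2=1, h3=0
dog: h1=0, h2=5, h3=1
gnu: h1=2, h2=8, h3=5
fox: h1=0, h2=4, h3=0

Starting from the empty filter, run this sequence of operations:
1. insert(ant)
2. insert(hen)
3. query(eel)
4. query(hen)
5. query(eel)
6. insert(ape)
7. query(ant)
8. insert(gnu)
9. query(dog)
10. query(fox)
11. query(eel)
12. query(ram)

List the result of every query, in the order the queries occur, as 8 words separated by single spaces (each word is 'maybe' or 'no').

Answer: maybe maybe maybe maybe maybe maybe maybe no

Derivation:
Start: bits=0000000000
Op 1: insert ant -> sets bits 2 4 -> bits=0010100000
Op 2: insert hen -> sets bits 0 3 4 -> bits=1011100000
Op 3: query eel -> checks bit0=1, bit3=1, bit4=1 (all 1) -> maybe
Op 4: query hen -> checks bit0=1, bit3=1, bit4=1 (all 1) -> maybe
Op 5: query eel -> checks bit0=1, bit3=1, bit4=1 (all 1) -> maybe
Op 6: insert ape -> sets bits 1 2 8 -> bits=1111100010
Op 7: query ant -> checks bit2=1, bit4=1 (all 1) -> maybe
Op 8: insert gnu -> sets bits 2 5 8 -> bits=1111110010
Op 9: query dog -> checks bit0=1, bit1=1, bit5=1 (all 1) -> maybe
Op 10: query fox -> checks bit0=1, bit4=1 (all 1) -> maybe
Op 11: query eel -> checks bit0=1, bit3=1, bit4=1 (all 1) -> maybe
Op 12: query ram -> checks bit3=1, bit5=1, bit7=0 (has a 0) -> no
Query results in order: maybe maybe maybe maybe maybe maybe maybe no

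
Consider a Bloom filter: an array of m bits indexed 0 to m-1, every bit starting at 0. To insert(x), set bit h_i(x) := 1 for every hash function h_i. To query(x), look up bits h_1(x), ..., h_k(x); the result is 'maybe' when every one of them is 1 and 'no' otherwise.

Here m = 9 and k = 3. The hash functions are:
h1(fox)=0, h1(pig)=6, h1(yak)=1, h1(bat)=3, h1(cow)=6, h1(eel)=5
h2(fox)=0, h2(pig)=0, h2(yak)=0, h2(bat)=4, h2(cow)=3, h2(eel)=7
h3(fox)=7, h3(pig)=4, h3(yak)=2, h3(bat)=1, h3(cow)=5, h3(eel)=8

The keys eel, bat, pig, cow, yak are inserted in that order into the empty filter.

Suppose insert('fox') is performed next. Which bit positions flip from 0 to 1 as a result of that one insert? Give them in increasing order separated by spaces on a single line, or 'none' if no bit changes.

Start: bits=000000000
After insert 'eel': sets bits 5 7 8 -> bits=000001011
After insert 'bat': sets bits 1 3 4 -> bits=010111011
After insert 'pig': sets bits 0 4 6 -> bits=110111111
After insert 'cow': sets bits 3 5 6 -> bits=110111111
After insert 'yak': sets bits 0 1 2 -> bits=111111111
insert 'fox' would touch bits 0 7; currently bit0=1, bit7=1
Bits that are 0 among those (would change 0->1): none

Answer: none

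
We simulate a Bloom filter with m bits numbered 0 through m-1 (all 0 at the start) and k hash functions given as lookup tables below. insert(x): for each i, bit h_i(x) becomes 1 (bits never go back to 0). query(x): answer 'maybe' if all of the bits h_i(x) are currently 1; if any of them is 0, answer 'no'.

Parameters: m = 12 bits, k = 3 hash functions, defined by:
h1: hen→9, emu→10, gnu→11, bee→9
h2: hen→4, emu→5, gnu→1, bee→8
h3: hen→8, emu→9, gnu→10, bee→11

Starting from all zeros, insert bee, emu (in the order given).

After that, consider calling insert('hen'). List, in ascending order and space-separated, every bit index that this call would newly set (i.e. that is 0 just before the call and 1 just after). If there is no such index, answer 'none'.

Answer: 4

Derivation:
Start: bits=000000000000
After insert 'bee': sets bits 8 9 11 -> bits=000000001101
After insert 'emu': sets bits 5 9 10 -> bits=000001001111
insert 'hen' would touch bits 4 8 9; currently bit4=0, bit8=1, bit9=1
Bits that are 0 among those (would change 0->1): 4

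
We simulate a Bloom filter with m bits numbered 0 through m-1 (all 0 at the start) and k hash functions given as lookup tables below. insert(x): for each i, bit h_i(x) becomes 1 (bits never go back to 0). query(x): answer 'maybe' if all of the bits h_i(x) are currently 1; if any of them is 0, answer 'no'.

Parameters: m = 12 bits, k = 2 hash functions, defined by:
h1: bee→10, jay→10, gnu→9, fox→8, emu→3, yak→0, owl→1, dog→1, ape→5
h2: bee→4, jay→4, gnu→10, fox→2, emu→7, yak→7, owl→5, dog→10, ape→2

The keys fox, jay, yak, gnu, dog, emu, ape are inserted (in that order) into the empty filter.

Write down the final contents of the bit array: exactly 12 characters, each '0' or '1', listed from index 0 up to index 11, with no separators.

Answer: 111111011110

Derivation:
Start: bits=000000000000
After insert 'fox': sets bits 2 8 -> bits=001000001000
After insert 'jay': sets bits 4 10 -> bits=001010001010
After insert 'yak': sets bits 0 7 -> bits=101010011010
After insert 'gnu': sets bits 9 10 -> bits=101010011110
After insert 'dog': sets bits 1 10 -> bits=111010011110
After insert 'emu': sets bits 3 7 -> bits=111110011110
After insert 'ape': sets bits 2 5 -> bits=111111011110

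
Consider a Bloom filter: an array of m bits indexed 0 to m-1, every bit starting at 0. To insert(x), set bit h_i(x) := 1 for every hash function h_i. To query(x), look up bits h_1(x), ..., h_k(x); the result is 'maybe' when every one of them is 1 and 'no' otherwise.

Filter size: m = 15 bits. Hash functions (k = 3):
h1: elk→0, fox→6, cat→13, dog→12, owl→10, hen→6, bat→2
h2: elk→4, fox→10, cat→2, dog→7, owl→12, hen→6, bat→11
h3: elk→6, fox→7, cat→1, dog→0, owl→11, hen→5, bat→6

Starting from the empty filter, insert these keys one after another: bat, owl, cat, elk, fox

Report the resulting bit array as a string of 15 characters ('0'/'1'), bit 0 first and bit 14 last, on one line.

Start: bits=000000000000000
After insert 'bat': sets bits 2 6 11 -> bits=001000100001000
After insert 'owl': sets bits 10 11 12 -> bits=001000100011100
After insert 'cat': sets bits 1 2 13 -> bits=011000100011110
After insert 'elk': sets bits 0 4 6 -> bits=111010100011110
After insert 'fox': sets bits 6 7 10 -> bits=111010110011110

Answer: 111010110011110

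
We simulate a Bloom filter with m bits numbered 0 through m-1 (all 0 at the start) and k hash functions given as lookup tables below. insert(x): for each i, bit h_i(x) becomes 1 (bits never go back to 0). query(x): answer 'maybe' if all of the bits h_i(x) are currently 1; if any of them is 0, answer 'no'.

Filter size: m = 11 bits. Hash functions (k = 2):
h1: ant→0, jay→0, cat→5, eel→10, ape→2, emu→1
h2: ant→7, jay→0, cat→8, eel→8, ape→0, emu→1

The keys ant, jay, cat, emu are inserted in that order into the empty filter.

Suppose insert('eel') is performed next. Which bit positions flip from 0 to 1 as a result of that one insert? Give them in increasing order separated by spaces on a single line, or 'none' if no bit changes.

Answer: 10

Derivation:
Start: bits=00000000000
After insert 'ant': sets bits 0 7 -> bits=10000001000
After insert 'jay': sets bits 0 -> bits=10000001000
After insert 'cat': sets bits 5 8 -> bits=10000101100
After insert 'emu': sets bits 1 -> bits=11000101100
insert 'eel' would touch bits 8 10; currently bit8=1, bit10=0
Bits that are 0 among those (would change 0->1): 10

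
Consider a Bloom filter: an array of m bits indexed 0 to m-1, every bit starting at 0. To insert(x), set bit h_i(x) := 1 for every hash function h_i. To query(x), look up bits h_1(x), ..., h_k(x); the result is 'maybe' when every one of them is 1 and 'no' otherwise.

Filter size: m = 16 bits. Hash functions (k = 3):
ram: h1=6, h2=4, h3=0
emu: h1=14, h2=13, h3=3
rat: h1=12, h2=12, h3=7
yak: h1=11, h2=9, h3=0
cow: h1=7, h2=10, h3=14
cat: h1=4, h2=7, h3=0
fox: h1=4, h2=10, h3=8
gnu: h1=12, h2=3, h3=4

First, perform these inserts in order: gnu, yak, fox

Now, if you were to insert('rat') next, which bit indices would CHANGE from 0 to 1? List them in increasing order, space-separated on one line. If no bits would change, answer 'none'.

Start: bits=0000000000000000
After insert 'gnu': sets bits 3 4 12 -> bits=0001100000001000
After insert 'yak': sets bits 0 9 11 -> bits=1001100001011000
After insert 'fox': sets bits 4 8 10 -> bits=1001100011111000
insert 'rat' would touch bits 7 12; currently bit7=0, bit12=1
Bits that are 0 among those (would change 0->1): 7

Answer: 7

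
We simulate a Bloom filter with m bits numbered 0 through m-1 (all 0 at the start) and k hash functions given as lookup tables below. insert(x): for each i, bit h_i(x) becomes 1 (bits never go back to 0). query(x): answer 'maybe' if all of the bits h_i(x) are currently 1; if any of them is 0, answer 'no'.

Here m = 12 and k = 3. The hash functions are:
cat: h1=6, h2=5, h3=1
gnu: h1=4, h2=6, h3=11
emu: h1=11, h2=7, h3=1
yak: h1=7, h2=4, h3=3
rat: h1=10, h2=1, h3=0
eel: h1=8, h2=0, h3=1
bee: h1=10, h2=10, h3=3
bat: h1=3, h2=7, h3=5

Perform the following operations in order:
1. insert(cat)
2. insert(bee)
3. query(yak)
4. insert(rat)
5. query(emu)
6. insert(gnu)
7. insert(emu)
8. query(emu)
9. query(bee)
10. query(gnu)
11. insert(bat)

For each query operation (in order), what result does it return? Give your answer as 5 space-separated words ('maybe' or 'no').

Answer: no no maybe maybe maybe

Derivation:
Start: bits=000000000000
Op 1: insert cat -> sets bits 1 5 6 -> bits=010001100000
Op 2: insert bee -> sets bits 3 10 -> bits=010101100010
Op 3: query yak -> checks bit3=1, bit4=0, bit7=0 (has a 0) -> no
Op 4: insert rat -> sets bits 0 1 10 -> bits=110101100010
Op 5: query emu -> checks bit1=1, bit7=0, bit11=0 (has a 0) -> no
Op 6: insert gnu -> sets bits 4 6 11 -> bits=110111100011
Op 7: insert emu -> sets bits 1 7 11 -> bits=110111110011
Op 8: query emu -> checks bit1=1, bit7=1, bit11=1 (all 1) -> maybe
Op 9: query bee -> checks bit3=1, bit10=1 (all 1) -> maybe
Op 10: query gnu -> checks bit4=1, bit6=1, bit11=1 (all 1) -> maybe
Op 11: insert bat -> sets bits 3 5 7 -> bits=110111110011
Query results in order: no no maybe maybe maybe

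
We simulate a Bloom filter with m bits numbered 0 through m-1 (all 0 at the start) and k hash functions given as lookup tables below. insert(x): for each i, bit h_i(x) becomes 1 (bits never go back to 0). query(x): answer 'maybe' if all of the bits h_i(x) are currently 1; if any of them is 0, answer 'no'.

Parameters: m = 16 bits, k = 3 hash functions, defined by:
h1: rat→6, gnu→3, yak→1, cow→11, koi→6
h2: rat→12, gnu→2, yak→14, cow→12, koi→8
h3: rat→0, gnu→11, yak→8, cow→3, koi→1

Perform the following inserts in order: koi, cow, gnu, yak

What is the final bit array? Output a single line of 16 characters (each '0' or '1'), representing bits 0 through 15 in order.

Start: bits=0000000000000000
After insert 'koi': sets bits 1 6 8 -> bits=0100001010000000
After insert 'cow': sets bits 3 11 12 -> bits=0101001010011000
After insert 'gnu': sets bits 2 3 11 -> bits=0111001010011000
After insert 'yak': sets bits 1 8 14 -> bits=0111001010011010

Answer: 0111001010011010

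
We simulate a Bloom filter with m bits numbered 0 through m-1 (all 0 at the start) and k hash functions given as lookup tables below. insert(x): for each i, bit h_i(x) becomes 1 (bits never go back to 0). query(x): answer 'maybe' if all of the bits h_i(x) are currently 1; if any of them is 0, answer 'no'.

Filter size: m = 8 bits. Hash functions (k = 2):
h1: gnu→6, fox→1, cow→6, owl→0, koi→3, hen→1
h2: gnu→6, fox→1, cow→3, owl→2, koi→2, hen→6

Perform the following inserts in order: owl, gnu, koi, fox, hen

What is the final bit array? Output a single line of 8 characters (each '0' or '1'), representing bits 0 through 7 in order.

Start: bits=00000000
After insert 'owl': sets bits 0 2 -> bits=10100000
After insert 'gnu': sets bits 6 -> bits=10100010
After insert 'koi': sets bits 2 3 -> bits=10110010
After insert 'fox': sets bits 1 -> bits=11110010
After insert 'hen': sets bits 1 6 -> bits=11110010

Answer: 11110010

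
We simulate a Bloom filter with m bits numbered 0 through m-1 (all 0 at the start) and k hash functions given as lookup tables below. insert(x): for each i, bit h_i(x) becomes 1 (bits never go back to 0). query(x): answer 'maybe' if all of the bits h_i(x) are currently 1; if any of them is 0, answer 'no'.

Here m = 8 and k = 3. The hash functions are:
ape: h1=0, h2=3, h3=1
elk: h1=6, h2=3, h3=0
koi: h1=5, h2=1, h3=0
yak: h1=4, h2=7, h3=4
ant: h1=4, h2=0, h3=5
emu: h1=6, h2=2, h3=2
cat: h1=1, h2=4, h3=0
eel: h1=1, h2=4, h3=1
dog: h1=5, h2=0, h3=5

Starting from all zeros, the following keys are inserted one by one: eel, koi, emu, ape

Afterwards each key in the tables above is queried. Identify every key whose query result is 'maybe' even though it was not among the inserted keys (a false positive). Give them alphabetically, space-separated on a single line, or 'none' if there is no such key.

Start: bits=00000000
After insert 'eel': sets bits 1 4 -> bits=01001000
After insert 'koi': sets bits 0 1 5 -> bits=11001100
After insert 'emu': sets bits 2 6 -> bits=11101110
After insert 'ape': sets bits 0 1 3 -> bits=11111110
Not inserted: ant cat dog elk yak — query each against bits=11111110:
query ant: checks bit0=1, bit4=1, bit5=1 (all 1) -> maybe => FALSE POSITIVE
query cat: checks bit0=1, bit1=1, bit4=1 (all 1) -> maybe => FALSE POSITIVE
query dog: checks bit0=1, bit5=1 (all 1) -> maybe => FALSE POSITIVE
query elk: checks bit0=1, bit3=1, bit6=1 (all 1) -> maybe => FALSE POSITIVE
query yak: checks bit4=1, bit7=0 (has a 0) -> no => not a false positive
False positives (alphabetical): ant cat dog elk

Answer: ant cat dog elk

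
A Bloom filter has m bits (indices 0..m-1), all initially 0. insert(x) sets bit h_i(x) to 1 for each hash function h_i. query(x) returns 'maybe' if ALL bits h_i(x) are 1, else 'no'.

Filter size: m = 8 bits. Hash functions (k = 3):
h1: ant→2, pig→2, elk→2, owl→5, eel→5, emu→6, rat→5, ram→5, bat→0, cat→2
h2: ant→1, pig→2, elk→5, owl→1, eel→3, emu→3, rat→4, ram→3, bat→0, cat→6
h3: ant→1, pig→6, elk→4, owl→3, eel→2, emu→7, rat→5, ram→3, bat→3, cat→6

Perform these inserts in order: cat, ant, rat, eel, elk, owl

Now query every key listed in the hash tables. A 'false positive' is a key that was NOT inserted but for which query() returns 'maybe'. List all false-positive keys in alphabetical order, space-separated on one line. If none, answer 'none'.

Start: bits=00000000
After insert 'cat': sets bits 2 6 -> bits=00100010
After insert 'ant': sets bits 1 2 -> bits=01100010
After insert 'rat': sets bits 4 5 -> bits=01101110
After insert 'eel': sets bits 2 3 5 -> bits=01111110
After insert 'elk': sets bits 2 4 5 -> bits=01111110
After insert 'owl': sets bits 1 3 5 -> bits=01111110
Not inserted: bat emu pig ram — query each against bits=01111110:
query bat: checks bit0=0, bit3=1 (has a 0) -> no => not a false positive
query emu: checks bit3=1, bit6=1, bit7=0 (has a 0) -> no => not a false positive
query pig: checks bit2=1, bit6=1 (all 1) -> maybe => FALSE POSITIVE
query ram: checks bit3=1, bit5=1 (all 1) -> maybe => FALSE POSITIVE
False positives (alphabetical): pig ram

Answer: pig ram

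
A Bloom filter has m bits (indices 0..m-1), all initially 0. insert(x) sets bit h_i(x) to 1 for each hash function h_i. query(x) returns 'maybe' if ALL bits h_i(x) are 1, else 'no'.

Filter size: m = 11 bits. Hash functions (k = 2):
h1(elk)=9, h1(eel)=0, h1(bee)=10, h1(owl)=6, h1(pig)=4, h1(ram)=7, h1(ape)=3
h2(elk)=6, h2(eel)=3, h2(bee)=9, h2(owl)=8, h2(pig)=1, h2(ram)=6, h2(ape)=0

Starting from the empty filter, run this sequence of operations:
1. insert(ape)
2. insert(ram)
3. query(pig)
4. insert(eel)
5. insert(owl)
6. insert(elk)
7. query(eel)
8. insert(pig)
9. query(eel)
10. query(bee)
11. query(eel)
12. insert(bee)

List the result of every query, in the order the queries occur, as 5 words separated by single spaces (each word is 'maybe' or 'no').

Answer: no maybe maybe no maybe

Derivation:
Start: bits=00000000000
Op 1: insert ape -> sets bits 0 3 -> bits=10010000000
Op 2: insert ram -> sets bits 6 7 -> bits=10010011000
Op 3: query pig -> checks bit1=0, bit4=0 (has a 0) -> no
Op 4: insert eel -> sets bits 0 3 -> bits=10010011000
Op 5: insert owl -> sets bits 6 8 -> bits=10010011100
Op 6: insert elk -> sets bits 6 9 -> bits=10010011110
Op 7: query eel -> checks bit0=1, bit3=1 (all 1) -> maybe
Op 8: insert pig -> sets bits 1 4 -> bits=11011011110
Op 9: query eel -> checks bit0=1, bit3=1 (all 1) -> maybe
Op 10: query bee -> checks bit9=1, bit10=0 (has a 0) -> no
Op 11: query eel -> checks bit0=1, bit3=1 (all 1) -> maybe
Op 12: insert bee -> sets bits 9 10 -> bits=11011011111
Query results in order: no maybe maybe no maybe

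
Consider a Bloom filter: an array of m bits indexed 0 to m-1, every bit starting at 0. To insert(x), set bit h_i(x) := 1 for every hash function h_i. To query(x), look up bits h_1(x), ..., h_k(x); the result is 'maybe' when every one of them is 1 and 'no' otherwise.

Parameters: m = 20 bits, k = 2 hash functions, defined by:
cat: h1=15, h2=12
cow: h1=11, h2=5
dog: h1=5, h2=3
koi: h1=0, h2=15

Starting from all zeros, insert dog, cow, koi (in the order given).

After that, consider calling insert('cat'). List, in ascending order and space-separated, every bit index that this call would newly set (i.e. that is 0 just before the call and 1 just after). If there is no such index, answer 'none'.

Answer: 12

Derivation:
Start: bits=00000000000000000000
After insert 'dog': sets bits 3 5 -> bits=00010100000000000000
After insert 'cow': sets bits 5 11 -> bits=00010100000100000000
After insert 'koi': sets bits 0 15 -> bits=10010100000100010000
insert 'cat' would touch bits 12 15; currently bit12=0, bit15=1
Bits that are 0 among those (would change 0->1): 12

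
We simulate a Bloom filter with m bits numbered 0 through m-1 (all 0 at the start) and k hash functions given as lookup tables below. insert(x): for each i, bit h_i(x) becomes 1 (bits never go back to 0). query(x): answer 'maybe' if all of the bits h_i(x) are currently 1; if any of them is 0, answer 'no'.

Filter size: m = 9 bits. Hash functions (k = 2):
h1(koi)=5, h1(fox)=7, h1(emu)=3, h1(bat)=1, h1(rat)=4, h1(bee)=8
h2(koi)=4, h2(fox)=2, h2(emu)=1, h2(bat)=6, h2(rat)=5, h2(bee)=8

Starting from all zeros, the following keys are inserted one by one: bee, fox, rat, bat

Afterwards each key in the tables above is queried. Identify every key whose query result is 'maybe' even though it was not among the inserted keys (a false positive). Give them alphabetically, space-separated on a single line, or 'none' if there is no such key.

Answer: koi

Derivation:
Start: bits=000000000
After insert 'bee': sets bits 8 -> bits=000000001
After insert 'fox': sets bits 2 7 -> bits=001000011
After insert 'rat': sets bits 4 5 -> bits=001011011
After insert 'bat': sets bits 1 6 -> bits=011011111
Not inserted: emu koi — query each against bits=011011111:
query emu: checks bit1=1, bit3=0 (has a 0) -> no => not a false positive
query koi: checks bit4=1, bit5=1 (all 1) -> maybe => FALSE POSITIVE
False positives (alphabetical): koi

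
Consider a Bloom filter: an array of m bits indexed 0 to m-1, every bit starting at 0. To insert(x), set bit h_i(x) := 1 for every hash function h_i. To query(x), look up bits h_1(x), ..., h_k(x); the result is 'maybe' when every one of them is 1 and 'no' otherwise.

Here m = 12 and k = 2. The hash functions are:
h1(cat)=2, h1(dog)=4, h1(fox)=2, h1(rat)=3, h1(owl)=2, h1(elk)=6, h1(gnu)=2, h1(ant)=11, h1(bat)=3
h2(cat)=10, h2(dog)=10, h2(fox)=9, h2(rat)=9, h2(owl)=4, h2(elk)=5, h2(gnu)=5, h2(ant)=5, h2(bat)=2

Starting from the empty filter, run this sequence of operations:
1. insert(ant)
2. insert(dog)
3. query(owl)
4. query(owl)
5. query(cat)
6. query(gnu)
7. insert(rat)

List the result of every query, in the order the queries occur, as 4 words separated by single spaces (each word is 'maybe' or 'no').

Answer: no no no no

Derivation:
Start: bits=000000000000
Op 1: insert ant -> sets bits 5 11 -> bits=000001000001
Op 2: insert dog -> sets bits 4 10 -> bits=000011000011
Op 3: query owl -> checks bit2=0, bit4=1 (has a 0) -> no
Op 4: query owl -> checks bit2=0, bit4=1 (has a 0) -> no
Op 5: query cat -> checks bit2=0, bit10=1 (has a 0) -> no
Op 6: query gnu -> checks bit2=0, bit5=1 (has a 0) -> no
Op 7: insert rat -> sets bits 3 9 -> bits=000111000111
Query results in order: no no no no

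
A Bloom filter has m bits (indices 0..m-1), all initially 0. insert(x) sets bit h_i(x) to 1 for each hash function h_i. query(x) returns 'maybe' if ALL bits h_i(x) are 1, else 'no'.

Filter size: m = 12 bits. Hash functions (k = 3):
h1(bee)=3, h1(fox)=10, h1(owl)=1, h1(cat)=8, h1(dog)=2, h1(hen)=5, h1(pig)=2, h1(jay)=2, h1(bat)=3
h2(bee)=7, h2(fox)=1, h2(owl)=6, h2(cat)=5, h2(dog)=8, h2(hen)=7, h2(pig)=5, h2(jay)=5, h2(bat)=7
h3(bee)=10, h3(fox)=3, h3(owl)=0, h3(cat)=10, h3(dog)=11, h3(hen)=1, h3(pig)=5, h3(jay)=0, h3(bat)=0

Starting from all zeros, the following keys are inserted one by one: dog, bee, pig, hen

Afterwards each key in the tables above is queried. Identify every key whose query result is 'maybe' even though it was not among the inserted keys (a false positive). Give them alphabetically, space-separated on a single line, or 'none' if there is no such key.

Start: bits=000000000000
After insert 'dog': sets bits 2 8 11 -> bits=001000001001
After insert 'bee': sets bits 3 7 10 -> bits=001100011011
After insert 'pig': sets bits 2 5 -> bits=001101011011
After insert 'hen': sets bits 1 5 7 -> bits=011101011011
Not inserted: bat cat fox jay owl — query each against bits=011101011011:
query bat: checks bit0=0, bit3=1, bit7=1 (has a 0) -> no => not a false positive
query cat: checks bit5=1, bit8=1, bit10=1 (all 1) -> maybe => FALSE POSITIVE
query fox: checks bit1=1, bit3=1, bit10=1 (all 1) -> maybe => FALSE POSITIVE
query jay: checks bit0=0, bit2=1, bit5=1 (has a 0) -> no => not a false positive
query owl: checks bit0=0, bit1=1, bit6=0 (has a 0) -> no => not a false positive
False positives (alphabetical): cat fox

Answer: cat fox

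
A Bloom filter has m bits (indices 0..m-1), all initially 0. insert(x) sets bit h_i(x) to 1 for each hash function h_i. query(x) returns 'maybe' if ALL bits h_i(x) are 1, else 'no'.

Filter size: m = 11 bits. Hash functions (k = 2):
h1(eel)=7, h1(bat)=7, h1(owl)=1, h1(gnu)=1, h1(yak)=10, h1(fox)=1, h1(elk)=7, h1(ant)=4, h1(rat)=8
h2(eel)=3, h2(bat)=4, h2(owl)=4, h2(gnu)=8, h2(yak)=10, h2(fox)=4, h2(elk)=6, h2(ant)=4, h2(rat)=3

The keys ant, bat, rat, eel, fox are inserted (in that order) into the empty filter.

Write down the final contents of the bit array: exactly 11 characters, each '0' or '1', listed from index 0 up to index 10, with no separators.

Start: bits=00000000000
After insert 'ant': sets bits 4 -> bits=00001000000
After insert 'bat': sets bits 4 7 -> bits=00001001000
After insert 'rat': sets bits 3 8 -> bits=00011001100
After insert 'eel': sets bits 3 7 -> bits=00011001100
After insert 'fox': sets bits 1 4 -> bits=01011001100

Answer: 01011001100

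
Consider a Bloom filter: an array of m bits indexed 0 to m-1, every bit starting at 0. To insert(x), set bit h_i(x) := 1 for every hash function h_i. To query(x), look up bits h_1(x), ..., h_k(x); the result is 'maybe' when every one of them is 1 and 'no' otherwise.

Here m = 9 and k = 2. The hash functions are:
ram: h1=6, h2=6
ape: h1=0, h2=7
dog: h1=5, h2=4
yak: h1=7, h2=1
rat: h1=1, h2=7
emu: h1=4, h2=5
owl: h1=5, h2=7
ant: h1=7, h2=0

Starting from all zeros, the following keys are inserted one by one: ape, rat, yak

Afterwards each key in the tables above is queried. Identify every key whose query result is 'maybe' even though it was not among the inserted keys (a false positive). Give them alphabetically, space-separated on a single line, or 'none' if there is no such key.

Answer: ant

Derivation:
Start: bits=000000000
After insert 'ape': sets bits 0 7 -> bits=100000010
After insert 'rat': sets bits 1 7 -> bits=110000010
After insert 'yak': sets bits 1 7 -> bits=110000010
Not inserted: ant dog emu owl ram — query each against bits=110000010:
query ant: checks bit0=1, bit7=1 (all 1) -> maybe => FALSE POSITIVE
query dog: checks bit4=0, bit5=0 (has a 0) -> no => not a false positive
query emu: checks bit4=0, bit5=0 (has a 0) -> no => not a false positive
query owl: checks bit5=0, bit7=1 (has a 0) -> no => not a false positive
query ram: checks bit6=0 (has a 0) -> no => not a false positive
False positives (alphabetical): ant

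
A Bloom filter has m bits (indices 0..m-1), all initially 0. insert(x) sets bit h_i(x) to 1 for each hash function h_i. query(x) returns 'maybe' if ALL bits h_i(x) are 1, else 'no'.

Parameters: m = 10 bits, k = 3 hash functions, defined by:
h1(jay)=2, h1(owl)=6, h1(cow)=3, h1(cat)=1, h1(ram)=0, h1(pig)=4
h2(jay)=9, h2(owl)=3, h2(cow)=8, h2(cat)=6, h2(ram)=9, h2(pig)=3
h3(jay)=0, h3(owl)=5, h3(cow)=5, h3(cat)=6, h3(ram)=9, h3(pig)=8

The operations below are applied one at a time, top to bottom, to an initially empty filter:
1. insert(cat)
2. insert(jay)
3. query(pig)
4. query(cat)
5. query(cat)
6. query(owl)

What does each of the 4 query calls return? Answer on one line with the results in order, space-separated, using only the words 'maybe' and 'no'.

Start: bits=0000000000
Op 1: insert cat -> sets bits 1 6 -> bits=0100001000
Op 2: insert jay -> sets bits 0 2 9 -> bits=1110001001
Op 3: query pig -> checks bit3=0, bit4=0, bit8=0 (has a 0) -> no
Op 4: query cat -> checks bit1=1, bit6=1 (all 1) -> maybe
Op 5: query cat -> checks bit1=1, bit6=1 (all 1) -> maybe
Op 6: query owl -> checks bit3=0, bit5=0, bit6=1 (has a 0) -> no
Query results in order: no maybe maybe no

Answer: no maybe maybe no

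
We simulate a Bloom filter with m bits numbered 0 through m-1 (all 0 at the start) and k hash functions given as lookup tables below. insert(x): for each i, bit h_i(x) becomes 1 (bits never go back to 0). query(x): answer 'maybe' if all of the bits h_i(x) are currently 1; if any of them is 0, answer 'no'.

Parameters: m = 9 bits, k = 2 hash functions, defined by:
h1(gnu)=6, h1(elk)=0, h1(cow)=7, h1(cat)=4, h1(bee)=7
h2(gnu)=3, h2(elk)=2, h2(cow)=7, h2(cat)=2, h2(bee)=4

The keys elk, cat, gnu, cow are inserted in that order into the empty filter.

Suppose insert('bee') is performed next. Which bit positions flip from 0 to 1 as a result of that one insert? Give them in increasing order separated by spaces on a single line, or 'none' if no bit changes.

Answer: none

Derivation:
Start: bits=000000000
After insert 'elk': sets bits 0 2 -> bits=101000000
After insert 'cat': sets bits 2 4 -> bits=101010000
After insert 'gnu': sets bits 3 6 -> bits=101110100
After insert 'cow': sets bits 7 -> bits=101110110
insert 'bee' would touch bits 4 7; currently bit4=1, bit7=1
Bits that are 0 among those (would change 0->1): none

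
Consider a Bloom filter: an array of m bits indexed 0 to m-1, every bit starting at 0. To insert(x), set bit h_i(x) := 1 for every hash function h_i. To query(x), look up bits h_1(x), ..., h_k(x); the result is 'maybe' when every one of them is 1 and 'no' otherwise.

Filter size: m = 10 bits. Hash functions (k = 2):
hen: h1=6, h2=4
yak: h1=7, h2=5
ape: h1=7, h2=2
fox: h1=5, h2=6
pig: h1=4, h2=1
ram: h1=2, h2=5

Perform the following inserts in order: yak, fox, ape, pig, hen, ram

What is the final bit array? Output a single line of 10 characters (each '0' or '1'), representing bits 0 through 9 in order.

Answer: 0110111100

Derivation:
Start: bits=0000000000
After insert 'yak': sets bits 5 7 -> bits=0000010100
After insert 'fox': sets bits 5 6 -> bits=0000011100
After insert 'ape': sets bits 2 7 -> bits=0010011100
After insert 'pig': sets bits 1 4 -> bits=0110111100
After insert 'hen': sets bits 4 6 -> bits=0110111100
After insert 'ram': sets bits 2 5 -> bits=0110111100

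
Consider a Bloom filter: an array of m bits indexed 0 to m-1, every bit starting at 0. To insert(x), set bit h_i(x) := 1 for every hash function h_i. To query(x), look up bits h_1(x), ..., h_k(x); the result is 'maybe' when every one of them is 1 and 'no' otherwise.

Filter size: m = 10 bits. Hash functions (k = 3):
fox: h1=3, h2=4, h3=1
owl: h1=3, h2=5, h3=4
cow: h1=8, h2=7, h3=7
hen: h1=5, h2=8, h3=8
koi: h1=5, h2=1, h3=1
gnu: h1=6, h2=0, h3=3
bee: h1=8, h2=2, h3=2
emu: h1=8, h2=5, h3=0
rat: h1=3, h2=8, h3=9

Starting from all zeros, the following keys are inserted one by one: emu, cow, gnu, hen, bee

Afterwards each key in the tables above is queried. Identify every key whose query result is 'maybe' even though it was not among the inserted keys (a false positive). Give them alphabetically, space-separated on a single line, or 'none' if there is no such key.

Start: bits=0000000000
After insert 'emu': sets bits 0 5 8 -> bits=1000010010
After insert 'cow': sets bits 7 8 -> bits=1000010110
After insert 'gnu': sets bits 0 3 6 -> bits=1001011110
After insert 'hen': sets bits 5 8 -> bits=1001011110
After insert 'bee': sets bits 2 8 -> bits=1011011110
Not inserted: fox koi owl rat — query each against bits=1011011110:
query fox: checks bit1=0, bit3=1, bit4=0 (has a 0) -> no => not a false positive
query koi: checks bit1=0, bit5=1 (has a 0) -> no => not a false positive
query owl: checks bit3=1, bit4=0, bit5=1 (has a 0) -> no => not a false positive
query rat: checks bit3=1, bit8=1, bit9=0 (has a 0) -> no => not a false positive
False positives (alphabetical): none

Answer: none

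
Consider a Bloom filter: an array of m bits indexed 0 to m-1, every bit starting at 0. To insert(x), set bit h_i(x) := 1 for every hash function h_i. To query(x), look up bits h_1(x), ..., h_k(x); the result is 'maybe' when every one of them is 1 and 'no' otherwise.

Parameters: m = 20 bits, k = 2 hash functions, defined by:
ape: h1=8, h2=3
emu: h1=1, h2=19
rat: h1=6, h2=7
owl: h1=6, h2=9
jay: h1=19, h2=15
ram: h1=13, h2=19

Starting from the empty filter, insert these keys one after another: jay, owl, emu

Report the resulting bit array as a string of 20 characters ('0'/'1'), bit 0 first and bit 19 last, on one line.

Answer: 01000010010000010001

Derivation:
Start: bits=00000000000000000000
After insert 'jay': sets bits 15 19 -> bits=00000000000000010001
After insert 'owl': sets bits 6 9 -> bits=00000010010000010001
After insert 'emu': sets bits 1 19 -> bits=01000010010000010001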